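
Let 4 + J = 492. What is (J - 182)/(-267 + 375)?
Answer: 17/6 ≈ 2.8333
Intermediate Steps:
J = 488 (J = -4 + 492 = 488)
(J - 182)/(-267 + 375) = (488 - 182)/(-267 + 375) = 306/108 = 306*(1/108) = 17/6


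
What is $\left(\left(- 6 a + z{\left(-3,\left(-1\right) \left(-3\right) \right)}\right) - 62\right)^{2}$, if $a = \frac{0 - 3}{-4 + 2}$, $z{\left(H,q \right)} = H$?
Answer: $5476$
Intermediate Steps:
$a = \frac{3}{2}$ ($a = - \frac{3}{-2} = \left(-3\right) \left(- \frac{1}{2}\right) = \frac{3}{2} \approx 1.5$)
$\left(\left(- 6 a + z{\left(-3,\left(-1\right) \left(-3\right) \right)}\right) - 62\right)^{2} = \left(\left(\left(-6\right) \frac{3}{2} - 3\right) - 62\right)^{2} = \left(\left(-9 - 3\right) - 62\right)^{2} = \left(-12 - 62\right)^{2} = \left(-74\right)^{2} = 5476$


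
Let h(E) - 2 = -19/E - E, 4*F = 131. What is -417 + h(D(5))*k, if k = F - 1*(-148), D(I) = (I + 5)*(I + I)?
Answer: -7265937/400 ≈ -18165.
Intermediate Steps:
D(I) = 2*I*(5 + I) (D(I) = (5 + I)*(2*I) = 2*I*(5 + I))
F = 131/4 (F = (¼)*131 = 131/4 ≈ 32.750)
h(E) = 2 - E - 19/E (h(E) = 2 + (-19/E - E) = 2 + (-E - 19/E) = 2 - E - 19/E)
k = 723/4 (k = 131/4 - 1*(-148) = 131/4 + 148 = 723/4 ≈ 180.75)
-417 + h(D(5))*k = -417 + (2 - 2*5*(5 + 5) - 19*1/(10*(5 + 5)))*(723/4) = -417 + (2 - 2*5*10 - 19/(2*5*10))*(723/4) = -417 + (2 - 1*100 - 19/100)*(723/4) = -417 + (2 - 100 - 19*1/100)*(723/4) = -417 + (2 - 100 - 19/100)*(723/4) = -417 - 9819/100*723/4 = -417 - 7099137/400 = -7265937/400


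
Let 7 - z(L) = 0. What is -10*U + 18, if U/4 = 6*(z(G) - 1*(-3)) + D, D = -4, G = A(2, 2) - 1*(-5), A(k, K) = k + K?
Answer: -2222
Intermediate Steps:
A(k, K) = K + k
G = 9 (G = (2 + 2) - 1*(-5) = 4 + 5 = 9)
z(L) = 7 (z(L) = 7 - 1*0 = 7 + 0 = 7)
U = 224 (U = 4*(6*(7 - 1*(-3)) - 4) = 4*(6*(7 + 3) - 4) = 4*(6*10 - 4) = 4*(60 - 4) = 4*56 = 224)
-10*U + 18 = -10*224 + 18 = -2240 + 18 = -2222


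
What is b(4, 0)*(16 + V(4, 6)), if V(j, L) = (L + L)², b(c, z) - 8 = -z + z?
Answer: 1280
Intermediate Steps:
b(c, z) = 8 (b(c, z) = 8 + (-z + z) = 8 + 0 = 8)
V(j, L) = 4*L² (V(j, L) = (2*L)² = 4*L²)
b(4, 0)*(16 + V(4, 6)) = 8*(16 + 4*6²) = 8*(16 + 4*36) = 8*(16 + 144) = 8*160 = 1280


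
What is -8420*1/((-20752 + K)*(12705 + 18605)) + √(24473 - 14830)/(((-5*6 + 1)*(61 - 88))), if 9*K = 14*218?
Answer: 3789/287607398 + √9643/783 ≈ 0.12543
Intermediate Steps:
K = 3052/9 (K = (14*218)/9 = (⅑)*3052 = 3052/9 ≈ 339.11)
-8420*1/((-20752 + K)*(12705 + 18605)) + √(24473 - 14830)/(((-5*6 + 1)*(61 - 88))) = -8420*1/((-20752 + 3052/9)*(12705 + 18605)) + √(24473 - 14830)/(((-5*6 + 1)*(61 - 88))) = -8420/((-183716/9*31310)) + √9643/(((-30 + 1)*(-27))) = -8420/(-5752147960/9) + √9643/((-29*(-27))) = -8420*(-9/5752147960) + √9643/783 = 3789/287607398 + √9643*(1/783) = 3789/287607398 + √9643/783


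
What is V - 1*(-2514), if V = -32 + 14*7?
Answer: 2580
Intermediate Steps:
V = 66 (V = -32 + 98 = 66)
V - 1*(-2514) = 66 - 1*(-2514) = 66 + 2514 = 2580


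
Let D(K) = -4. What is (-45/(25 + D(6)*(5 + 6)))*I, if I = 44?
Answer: 1980/19 ≈ 104.21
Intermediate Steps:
(-45/(25 + D(6)*(5 + 6)))*I = -45/(25 - 4*(5 + 6))*44 = -45/(25 - 4*11)*44 = -45/(25 - 44)*44 = -45/(-19)*44 = -45*(-1/19)*44 = (45/19)*44 = 1980/19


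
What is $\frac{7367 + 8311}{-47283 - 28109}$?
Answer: $- \frac{7839}{37696} \approx -0.20795$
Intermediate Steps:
$\frac{7367 + 8311}{-47283 - 28109} = \frac{15678}{-75392} = 15678 \left(- \frac{1}{75392}\right) = - \frac{7839}{37696}$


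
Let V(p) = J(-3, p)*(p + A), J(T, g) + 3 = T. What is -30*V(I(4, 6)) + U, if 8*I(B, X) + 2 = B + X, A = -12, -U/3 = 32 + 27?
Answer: -2157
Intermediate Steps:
J(T, g) = -3 + T
U = -177 (U = -3*(32 + 27) = -3*59 = -177)
I(B, X) = -¼ + B/8 + X/8 (I(B, X) = -¼ + (B + X)/8 = -¼ + (B/8 + X/8) = -¼ + B/8 + X/8)
V(p) = 72 - 6*p (V(p) = (-3 - 3)*(p - 12) = -6*(-12 + p) = 72 - 6*p)
-30*V(I(4, 6)) + U = -30*(72 - 6*(-¼ + (⅛)*4 + (⅛)*6)) - 177 = -30*(72 - 6*(-¼ + ½ + ¾)) - 177 = -30*(72 - 6*1) - 177 = -30*(72 - 6) - 177 = -30*66 - 177 = -1980 - 177 = -2157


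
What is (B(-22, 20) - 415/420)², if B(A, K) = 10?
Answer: 573049/7056 ≈ 81.214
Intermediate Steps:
(B(-22, 20) - 415/420)² = (10 - 415/420)² = (10 - 415*1/420)² = (10 - 83/84)² = (757/84)² = 573049/7056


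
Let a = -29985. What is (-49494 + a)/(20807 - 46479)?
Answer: 79479/25672 ≈ 3.0959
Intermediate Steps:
(-49494 + a)/(20807 - 46479) = (-49494 - 29985)/(20807 - 46479) = -79479/(-25672) = -79479*(-1/25672) = 79479/25672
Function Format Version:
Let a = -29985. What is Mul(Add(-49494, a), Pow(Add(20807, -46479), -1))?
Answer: Rational(79479, 25672) ≈ 3.0959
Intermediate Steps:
Mul(Add(-49494, a), Pow(Add(20807, -46479), -1)) = Mul(Add(-49494, -29985), Pow(Add(20807, -46479), -1)) = Mul(-79479, Pow(-25672, -1)) = Mul(-79479, Rational(-1, 25672)) = Rational(79479, 25672)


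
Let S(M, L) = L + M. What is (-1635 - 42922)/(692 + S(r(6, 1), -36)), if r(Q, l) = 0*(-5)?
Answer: -44557/656 ≈ -67.922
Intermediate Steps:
r(Q, l) = 0
(-1635 - 42922)/(692 + S(r(6, 1), -36)) = (-1635 - 42922)/(692 + (-36 + 0)) = -44557/(692 - 36) = -44557/656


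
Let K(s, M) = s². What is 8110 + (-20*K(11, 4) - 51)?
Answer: 5639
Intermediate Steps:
8110 + (-20*K(11, 4) - 51) = 8110 + (-20*11² - 51) = 8110 + (-20*121 - 51) = 8110 + (-2420 - 51) = 8110 - 2471 = 5639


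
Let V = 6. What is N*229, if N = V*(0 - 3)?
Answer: -4122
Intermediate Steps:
N = -18 (N = 6*(0 - 3) = 6*(-3) = -18)
N*229 = -18*229 = -4122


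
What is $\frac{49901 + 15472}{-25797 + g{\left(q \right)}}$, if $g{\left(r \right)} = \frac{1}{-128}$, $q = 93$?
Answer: $- \frac{8367744}{3302017} \approx -2.5341$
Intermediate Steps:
$g{\left(r \right)} = - \frac{1}{128}$
$\frac{49901 + 15472}{-25797 + g{\left(q \right)}} = \frac{49901 + 15472}{-25797 - \frac{1}{128}} = \frac{65373}{- \frac{3302017}{128}} = 65373 \left(- \frac{128}{3302017}\right) = - \frac{8367744}{3302017}$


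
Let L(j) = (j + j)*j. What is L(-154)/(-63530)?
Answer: -23716/31765 ≈ -0.74661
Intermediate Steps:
L(j) = 2*j**2 (L(j) = (2*j)*j = 2*j**2)
L(-154)/(-63530) = (2*(-154)**2)/(-63530) = (2*23716)*(-1/63530) = 47432*(-1/63530) = -23716/31765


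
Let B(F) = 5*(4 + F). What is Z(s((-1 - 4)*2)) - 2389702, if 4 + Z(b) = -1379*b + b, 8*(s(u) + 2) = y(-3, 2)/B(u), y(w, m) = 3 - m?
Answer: -286433311/120 ≈ -2.3869e+6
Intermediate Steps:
B(F) = 20 + 5*F
s(u) = -2 + 1/(8*(20 + 5*u)) (s(u) = -2 + ((3 - 1*2)/(20 + 5*u))/8 = -2 + ((3 - 2)/(20 + 5*u))/8 = -2 + (1/(20 + 5*u))/8 = -2 + 1/(8*(20 + 5*u)))
Z(b) = -4 - 1378*b (Z(b) = -4 + (-1379*b + b) = -4 - 1378*b)
Z(s((-1 - 4)*2)) - 2389702 = (-4 - 689*(-319 - 80*(-1 - 4)*2)/(20*(4 + (-1 - 4)*2))) - 2389702 = (-4 - 689*(-319 - (-400)*2)/(20*(4 - 5*2))) - 2389702 = (-4 - 689*(-319 - 80*(-10))/(20*(4 - 10))) - 2389702 = (-4 - 689*(-319 + 800)/(20*(-6))) - 2389702 = (-4 - 689*(-1)*481/(20*6)) - 2389702 = (-4 - 1378*(-481/240)) - 2389702 = (-4 + 331409/120) - 2389702 = 330929/120 - 2389702 = -286433311/120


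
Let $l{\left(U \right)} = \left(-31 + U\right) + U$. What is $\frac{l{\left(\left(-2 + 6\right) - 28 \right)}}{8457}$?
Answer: $- \frac{79}{8457} \approx -0.0093414$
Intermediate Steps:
$l{\left(U \right)} = -31 + 2 U$
$\frac{l{\left(\left(-2 + 6\right) - 28 \right)}}{8457} = \frac{-31 + 2 \left(\left(-2 + 6\right) - 28\right)}{8457} = \left(-31 + 2 \left(4 - 28\right)\right) \frac{1}{8457} = \left(-31 + 2 \left(-24\right)\right) \frac{1}{8457} = \left(-31 - 48\right) \frac{1}{8457} = \left(-79\right) \frac{1}{8457} = - \frac{79}{8457}$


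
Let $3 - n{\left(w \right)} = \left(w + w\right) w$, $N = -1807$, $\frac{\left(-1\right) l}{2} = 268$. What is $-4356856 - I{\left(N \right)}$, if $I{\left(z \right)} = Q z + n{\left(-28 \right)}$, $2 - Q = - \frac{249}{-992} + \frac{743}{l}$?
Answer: $- \frac{289093523785}{66464} \approx -4.3496 \cdot 10^{6}$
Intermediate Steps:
$l = -536$ ($l = \left(-2\right) 268 = -536$)
$Q = \frac{208377}{66464}$ ($Q = 2 - \left(- \frac{249}{-992} + \frac{743}{-536}\right) = 2 - \left(\left(-249\right) \left(- \frac{1}{992}\right) + 743 \left(- \frac{1}{536}\right)\right) = 2 - \left(\frac{249}{992} - \frac{743}{536}\right) = 2 - - \frac{75449}{66464} = 2 + \frac{75449}{66464} = \frac{208377}{66464} \approx 3.1352$)
$n{\left(w \right)} = 3 - 2 w^{2}$ ($n{\left(w \right)} = 3 - \left(w + w\right) w = 3 - 2 w w = 3 - 2 w^{2}$)
$I{\left(z \right)} = -1565 + \frac{208377 z}{66464}$ ($I{\left(z \right)} = \frac{208377 z}{66464} + \left(3 - 2 \left(-28\right)^{2}\right) = \frac{208377 z}{66464} + \left(3 - 1568\right) = \frac{208377 z}{66464} - 1565 = -1565 + \frac{208377 z}{66464}$)
$-4356856 - I{\left(N \right)} = -4356856 - \left(-1565 + \frac{208377}{66464} \left(-1807\right)\right) = -4356856 - \left(-1565 - \frac{376537239}{66464}\right) = -4356856 - - \frac{480553399}{66464} = -4356856 + \frac{480553399}{66464} = - \frac{289093523785}{66464}$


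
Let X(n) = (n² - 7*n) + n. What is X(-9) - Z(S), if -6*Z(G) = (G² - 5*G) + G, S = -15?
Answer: 365/2 ≈ 182.50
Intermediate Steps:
Z(G) = -G²/6 + 2*G/3 (Z(G) = -((G² - 5*G) + G)/6 = -(G² - 4*G)/6 = -G²/6 + 2*G/3)
X(n) = n² - 6*n
X(-9) - Z(S) = -9*(-6 - 9) - (-15)*(4 - 1*(-15))/6 = -9*(-15) - (-15)*(4 + 15)/6 = 135 - (-15)*19/6 = 135 - 1*(-95/2) = 135 + 95/2 = 365/2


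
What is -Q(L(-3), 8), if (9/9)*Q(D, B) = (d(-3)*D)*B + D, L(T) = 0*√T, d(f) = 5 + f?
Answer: 0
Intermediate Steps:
L(T) = 0
Q(D, B) = D + 2*B*D (Q(D, B) = ((5 - 3)*D)*B + D = (2*D)*B + D = 2*B*D + D = D + 2*B*D)
-Q(L(-3), 8) = -0*(1 + 2*8) = -0*(1 + 16) = -0*17 = -1*0 = 0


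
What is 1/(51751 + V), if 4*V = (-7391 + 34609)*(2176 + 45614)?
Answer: 1/325238806 ≈ 3.0747e-9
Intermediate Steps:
V = 325187055 (V = ((-7391 + 34609)*(2176 + 45614))/4 = (27218*47790)/4 = (¼)*1300748220 = 325187055)
1/(51751 + V) = 1/(51751 + 325187055) = 1/325238806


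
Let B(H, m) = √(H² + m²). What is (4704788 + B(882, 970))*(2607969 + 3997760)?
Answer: 31078554530452 + 13211458*√429706 ≈ 3.1087e+13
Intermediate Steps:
(4704788 + B(882, 970))*(2607969 + 3997760) = (4704788 + √(882² + 970²))*(2607969 + 3997760) = (4704788 + √(777924 + 940900))*6605729 = (4704788 + √1718824)*6605729 = (4704788 + 2*√429706)*6605729 = 31078554530452 + 13211458*√429706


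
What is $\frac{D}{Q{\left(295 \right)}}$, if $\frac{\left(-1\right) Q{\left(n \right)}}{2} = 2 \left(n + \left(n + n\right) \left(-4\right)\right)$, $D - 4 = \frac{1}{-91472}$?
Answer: $\frac{365887}{755558720} \approx 0.00048426$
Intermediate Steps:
$D = \frac{365887}{91472}$ ($D = 4 + \frac{1}{-91472} = 4 - \frac{1}{91472} = \frac{365887}{91472} \approx 4.0$)
$Q{\left(n \right)} = 28 n$ ($Q{\left(n \right)} = - 2 \cdot 2 \left(n + \left(n + n\right) \left(-4\right)\right) = - 2 \cdot 2 \left(n + 2 n \left(-4\right)\right) = - 2 \cdot 2 \left(n - 8 n\right) = - 2 \cdot 2 \left(- 7 n\right) = - 2 \left(- 14 n\right) = 28 n$)
$\frac{D}{Q{\left(295 \right)}} = \frac{365887}{91472 \cdot 28 \cdot 295} = \frac{365887}{91472 \cdot 8260} = \frac{365887}{91472} \cdot \frac{1}{8260} = \frac{365887}{755558720}$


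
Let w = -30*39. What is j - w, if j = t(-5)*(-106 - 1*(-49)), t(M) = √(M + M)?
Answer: 1170 - 57*I*√10 ≈ 1170.0 - 180.25*I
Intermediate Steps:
t(M) = √2*√M (t(M) = √(2*M) = √2*√M)
w = -1170
j = -57*I*√10 (j = (√2*√(-5))*(-106 - 1*(-49)) = (√2*(I*√5))*(-106 + 49) = (I*√10)*(-57) = -57*I*√10 ≈ -180.25*I)
j - w = -57*I*√10 - 1*(-1170) = -57*I*√10 + 1170 = 1170 - 57*I*√10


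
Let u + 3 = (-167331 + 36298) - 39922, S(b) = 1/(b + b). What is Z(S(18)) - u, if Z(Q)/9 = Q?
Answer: 683833/4 ≈ 1.7096e+5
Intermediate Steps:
S(b) = 1/(2*b)
Z(Q) = 9*Q
u = -170958 (u = -3 + ((-167331 + 36298) - 39922) = -3 + (-131033 - 39922) = -3 - 170955 = -170958)
Z(S(18)) - u = 9*((½)/18) - 1*(-170958) = 9*((½)*(1/18)) + 170958 = 9*(1/36) + 170958 = ¼ + 170958 = 683833/4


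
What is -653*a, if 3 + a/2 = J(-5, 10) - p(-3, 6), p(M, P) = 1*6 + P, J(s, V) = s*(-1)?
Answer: 13060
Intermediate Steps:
J(s, V) = -s
p(M, P) = 6 + P
a = -20 (a = -6 + 2*(-1*(-5) - (6 + 6)) = -6 + 2*(5 - 1*12) = -6 + 2*(5 - 12) = -6 + 2*(-7) = -6 - 14 = -20)
-653*a = -653*(-20) = 13060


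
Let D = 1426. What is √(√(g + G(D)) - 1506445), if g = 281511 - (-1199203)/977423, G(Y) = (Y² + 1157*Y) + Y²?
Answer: √(-1439190849014887405 + 977423*√5730554383984456374)/977423 ≈ 1226.4*I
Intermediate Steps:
G(Y) = 2*Y² + 1157*Y
g = 275156525356/977423 (g = 281511 - (-1199203)/977423 = 281511 - 1*(-1199203/977423) = 281511 + 1199203/977423 = 275156525356/977423 ≈ 2.8151e+5)
√(√(g + G(D)) - 1506445) = √(√(275156525356/977423 + 1426*(1157 + 2*1426)) - 1506445) = √(√(275156525356/977423 + 1426*(1157 + 2852)) - 1506445) = √(√(275156525356/977423 + 1426*4009) - 1506445) = √(√(275156525356/977423 + 5716834) - 1506445) = √(√(5862921564138/977423) - 1506445) = √(√5730554383984456374/977423 - 1506445) = √(-1506445 + √5730554383984456374/977423)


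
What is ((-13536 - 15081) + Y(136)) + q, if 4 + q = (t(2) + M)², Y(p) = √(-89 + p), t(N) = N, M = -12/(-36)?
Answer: -257540/9 + √47 ≈ -28609.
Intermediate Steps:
M = ⅓ (M = -12*(-1/36) = ⅓ ≈ 0.33333)
q = 13/9 (q = -4 + (2 + ⅓)² = -4 + (7/3)² = -4 + 49/9 = 13/9 ≈ 1.4444)
((-13536 - 15081) + Y(136)) + q = ((-13536 - 15081) + √(-89 + 136)) + 13/9 = (-28617 + √47) + 13/9 = -257540/9 + √47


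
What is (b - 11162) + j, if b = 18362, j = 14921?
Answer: 22121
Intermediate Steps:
(b - 11162) + j = (18362 - 11162) + 14921 = 7200 + 14921 = 22121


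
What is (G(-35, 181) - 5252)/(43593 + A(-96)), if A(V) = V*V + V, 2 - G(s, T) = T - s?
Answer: -1822/17571 ≈ -0.10369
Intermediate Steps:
G(s, T) = 2 + s - T (G(s, T) = 2 - (T - s) = 2 + (s - T) = 2 + s - T)
A(V) = V + V² (A(V) = V² + V = V + V²)
(G(-35, 181) - 5252)/(43593 + A(-96)) = ((2 - 35 - 1*181) - 5252)/(43593 - 96*(1 - 96)) = ((2 - 35 - 181) - 5252)/(43593 - 96*(-95)) = (-214 - 5252)/(43593 + 9120) = -5466/52713 = -5466*1/52713 = -1822/17571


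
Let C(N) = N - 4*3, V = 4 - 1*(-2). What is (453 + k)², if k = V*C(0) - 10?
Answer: 137641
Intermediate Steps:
V = 6 (V = 4 + 2 = 6)
C(N) = -12 + N (C(N) = N - 12 = -12 + N)
k = -82 (k = 6*(-12 + 0) - 10 = 6*(-12) - 10 = -72 - 10 = -82)
(453 + k)² = (453 - 82)² = 371² = 137641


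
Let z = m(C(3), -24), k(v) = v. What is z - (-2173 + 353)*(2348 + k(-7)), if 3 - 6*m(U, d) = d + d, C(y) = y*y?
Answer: 8521257/2 ≈ 4.2606e+6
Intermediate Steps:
C(y) = y²
m(U, d) = ½ - d/3 (m(U, d) = ½ - (d + d)/6 = ½ - d/3)
z = 17/2 (z = ½ - ⅓*(-24) = ½ + 8 = 17/2 ≈ 8.5000)
z - (-2173 + 353)*(2348 + k(-7)) = 17/2 - (-2173 + 353)*(2348 - 7) = 17/2 - (-1820)*2341 = 17/2 - 1*(-4260620) = 17/2 + 4260620 = 8521257/2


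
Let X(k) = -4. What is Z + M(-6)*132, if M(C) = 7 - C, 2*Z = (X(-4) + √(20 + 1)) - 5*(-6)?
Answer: 1729 + √21/2 ≈ 1731.3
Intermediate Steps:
Z = 13 + √21/2 (Z = ((-4 + √(20 + 1)) - 5*(-6))/2 = ((-4 + √21) + 30)/2 = (26 + √21)/2 = 13 + √21/2 ≈ 15.291)
Z + M(-6)*132 = (13 + √21/2) + (7 - 1*(-6))*132 = (13 + √21/2) + (7 + 6)*132 = (13 + √21/2) + 13*132 = (13 + √21/2) + 1716 = 1729 + √21/2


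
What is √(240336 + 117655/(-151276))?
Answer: √1374983532932339/75638 ≈ 490.24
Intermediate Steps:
√(240336 + 117655/(-151276)) = √(240336 + 117655*(-1/151276)) = √(240336 - 117655/151276) = √(36356951081/151276) = √1374983532932339/75638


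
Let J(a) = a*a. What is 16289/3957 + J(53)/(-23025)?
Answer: 40437668/10123325 ≈ 3.9945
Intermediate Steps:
J(a) = a²
16289/3957 + J(53)/(-23025) = 16289/3957 + 53²/(-23025) = 16289*(1/3957) + 2809*(-1/23025) = 16289/3957 - 2809/23025 = 40437668/10123325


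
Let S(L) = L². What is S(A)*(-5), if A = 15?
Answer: -1125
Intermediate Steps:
S(A)*(-5) = 15²*(-5) = 225*(-5) = -1125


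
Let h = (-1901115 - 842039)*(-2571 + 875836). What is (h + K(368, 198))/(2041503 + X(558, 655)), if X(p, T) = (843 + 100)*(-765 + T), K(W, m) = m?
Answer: -2395500377612/1937773 ≈ -1.2362e+6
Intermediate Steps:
X(p, T) = -721395 + 943*T (X(p, T) = 943*(-765 + T) = -721395 + 943*T)
h = -2395500377810 (h = -2743154*873265 = -2395500377810)
(h + K(368, 198))/(2041503 + X(558, 655)) = (-2395500377810 + 198)/(2041503 + (-721395 + 943*655)) = -2395500377612/(2041503 + (-721395 + 617665)) = -2395500377612/(2041503 - 103730) = -2395500377612/1937773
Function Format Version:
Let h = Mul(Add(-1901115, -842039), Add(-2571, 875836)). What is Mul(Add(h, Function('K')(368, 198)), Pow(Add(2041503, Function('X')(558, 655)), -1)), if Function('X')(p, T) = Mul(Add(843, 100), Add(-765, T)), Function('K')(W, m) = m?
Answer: Rational(-2395500377612, 1937773) ≈ -1.2362e+6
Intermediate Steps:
Function('X')(p, T) = Add(-721395, Mul(943, T)) (Function('X')(p, T) = Mul(943, Add(-765, T)) = Add(-721395, Mul(943, T)))
h = -2395500377810 (h = Mul(-2743154, 873265) = -2395500377810)
Mul(Add(h, Function('K')(368, 198)), Pow(Add(2041503, Function('X')(558, 655)), -1)) = Mul(Add(-2395500377810, 198), Pow(Add(2041503, Add(-721395, Mul(943, 655))), -1)) = Mul(-2395500377612, Pow(Add(2041503, Add(-721395, 617665)), -1)) = Mul(-2395500377612, Pow(Add(2041503, -103730), -1)) = Mul(-2395500377612, Pow(1937773, -1)) = Mul(-2395500377612, Rational(1, 1937773)) = Rational(-2395500377612, 1937773)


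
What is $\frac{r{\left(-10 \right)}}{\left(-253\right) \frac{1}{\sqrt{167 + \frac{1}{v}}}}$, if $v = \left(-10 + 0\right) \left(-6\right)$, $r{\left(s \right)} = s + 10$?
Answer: $0$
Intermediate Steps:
$r{\left(s \right)} = 10 + s$
$v = 60$ ($v = \left(-10\right) \left(-6\right) = 60$)
$\frac{r{\left(-10 \right)}}{\left(-253\right) \frac{1}{\sqrt{167 + \frac{1}{v}}}} = \frac{10 - 10}{\left(-253\right) \frac{1}{\sqrt{167 + \frac{1}{60}}}} = \frac{0}{\left(-253\right) \frac{1}{\sqrt{167 + \frac{1}{60}}}} = \frac{0}{\left(-253\right) \frac{1}{\sqrt{\frac{10021}{60}}}} = \frac{0}{\left(-253\right) \frac{1}{\frac{1}{30} \sqrt{150315}}} = \frac{0}{\left(-253\right) \frac{2 \sqrt{150315}}{10021}} = \frac{0}{\left(- \frac{46}{911}\right) \sqrt{150315}} = 0 \left(- \frac{\sqrt{150315}}{7590}\right) = 0$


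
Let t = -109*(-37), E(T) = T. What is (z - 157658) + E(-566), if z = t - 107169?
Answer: -261360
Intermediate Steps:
t = 4033
z = -103136 (z = 4033 - 107169 = -103136)
(z - 157658) + E(-566) = (-103136 - 157658) - 566 = -260794 - 566 = -261360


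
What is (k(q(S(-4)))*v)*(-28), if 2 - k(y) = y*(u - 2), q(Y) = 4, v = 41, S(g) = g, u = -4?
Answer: -29848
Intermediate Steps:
k(y) = 2 + 6*y (k(y) = 2 - y*(-4 - 2) = 2 - y*(-6) = 2 - (-6)*y = 2 + 6*y)
(k(q(S(-4)))*v)*(-28) = ((2 + 6*4)*41)*(-28) = ((2 + 24)*41)*(-28) = (26*41)*(-28) = 1066*(-28) = -29848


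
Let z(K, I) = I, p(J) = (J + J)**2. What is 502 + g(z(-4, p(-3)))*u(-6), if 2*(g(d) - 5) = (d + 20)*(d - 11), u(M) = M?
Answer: -3728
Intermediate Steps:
p(J) = 4*J**2 (p(J) = (2*J)**2 = 4*J**2)
g(d) = 5 + (-11 + d)*(20 + d)/2 (g(d) = 5 + ((d + 20)*(d - 11))/2 = 5 + ((20 + d)*(-11 + d))/2 = 5 + ((-11 + d)*(20 + d))/2 = 5 + (-11 + d)*(20 + d)/2)
502 + g(z(-4, p(-3)))*u(-6) = 502 + (-105 + (4*(-3)**2)**2/2 + 9*(4*(-3)**2)/2)*(-6) = 502 + (-105 + (4*9)**2/2 + 9*(4*9)/2)*(-6) = 502 + (-105 + (1/2)*36**2 + (9/2)*36)*(-6) = 502 + (-105 + (1/2)*1296 + 162)*(-6) = 502 + (-105 + 648 + 162)*(-6) = 502 + 705*(-6) = 502 - 4230 = -3728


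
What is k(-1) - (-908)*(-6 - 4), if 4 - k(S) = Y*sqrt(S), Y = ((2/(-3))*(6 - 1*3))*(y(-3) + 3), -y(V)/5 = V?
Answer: -9076 + 36*I ≈ -9076.0 + 36.0*I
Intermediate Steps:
y(V) = -5*V
Y = -36 (Y = ((2/(-3))*(6 - 1*3))*(-5*(-3) + 3) = ((2*(-1/3))*(6 - 3))*(15 + 3) = -2/3*3*18 = -2*18 = -36)
k(S) = 4 + 36*sqrt(S) (k(S) = 4 - (-36)*sqrt(S) = 4 + 36*sqrt(S))
k(-1) - (-908)*(-6 - 4) = (4 + 36*sqrt(-1)) - (-908)*(-6 - 4) = (4 + 36*I) - (-908)*(-10) = (4 + 36*I) - 227*40 = (4 + 36*I) - 9080 = -9076 + 36*I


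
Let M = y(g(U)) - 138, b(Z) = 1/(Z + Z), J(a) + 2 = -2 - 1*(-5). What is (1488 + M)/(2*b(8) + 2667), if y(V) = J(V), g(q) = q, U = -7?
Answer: 10808/21337 ≈ 0.50654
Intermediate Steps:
J(a) = 1 (J(a) = -2 + (-2 - 1*(-5)) = -2 + (-2 + 5) = -2 + 3 = 1)
y(V) = 1
b(Z) = 1/(2*Z)
M = -137 (M = 1 - 138 = -137)
(1488 + M)/(2*b(8) + 2667) = (1488 - 137)/(2*((½)/8) + 2667) = 1351/(2*((½)*(⅛)) + 2667) = 1351/(2*(1/16) + 2667) = 1351/(⅛ + 2667) = 1351/(21337/8) = 1351*(8/21337) = 10808/21337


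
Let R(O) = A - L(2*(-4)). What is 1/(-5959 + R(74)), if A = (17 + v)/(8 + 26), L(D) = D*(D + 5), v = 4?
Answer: -34/203401 ≈ -0.00016716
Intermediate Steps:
L(D) = D*(5 + D)
A = 21/34 (A = (17 + 4)/(8 + 26) = 21/34 ≈ 0.61765)
R(O) = -795/34 (R(O) = 21/34 - 2*(-4)*(5 + 2*(-4)) = 21/34 - (-8)*(5 - 8) = 21/34 - (-8)*(-3) = 21/34 - 1*24 = 21/34 - 24 = -795/34)
1/(-5959 + R(74)) = 1/(-5959 - 795/34) = 1/(-203401/34) = -34/203401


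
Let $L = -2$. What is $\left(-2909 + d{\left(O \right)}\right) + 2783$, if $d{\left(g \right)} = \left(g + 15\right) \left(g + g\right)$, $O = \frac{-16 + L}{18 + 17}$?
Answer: $- \frac{172602}{1225} \approx -140.9$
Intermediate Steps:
$O = - \frac{18}{35}$ ($O = \frac{-16 - 2}{18 + 17} = - \frac{18}{35} \approx -0.51429$)
$d{\left(g \right)} = 2 g \left(15 + g\right)$ ($d{\left(g \right)} = \left(15 + g\right) 2 g = 2 g \left(15 + g\right)$)
$\left(-2909 + d{\left(O \right)}\right) + 2783 = \left(-2909 + 2 \left(- \frac{18}{35}\right) \left(15 - \frac{18}{35}\right)\right) + 2783 = \left(-2909 + 2 \left(- \frac{18}{35}\right) \frac{507}{35}\right) + 2783 = \left(-2909 - \frac{18252}{1225}\right) + 2783 = - \frac{3581777}{1225} + 2783 = - \frac{172602}{1225}$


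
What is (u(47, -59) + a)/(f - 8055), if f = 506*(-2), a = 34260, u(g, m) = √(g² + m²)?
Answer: -34260/9067 - √5690/9067 ≈ -3.7869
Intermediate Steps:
f = -1012
(u(47, -59) + a)/(f - 8055) = (√(47² + (-59)²) + 34260)/(-1012 - 8055) = (√(2209 + 3481) + 34260)/(-9067) = (√5690 + 34260)*(-1/9067) = (34260 + √5690)*(-1/9067) = -34260/9067 - √5690/9067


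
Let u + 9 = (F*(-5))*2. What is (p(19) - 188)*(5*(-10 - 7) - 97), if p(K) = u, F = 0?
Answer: 35854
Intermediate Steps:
u = -9 (u = -9 + (0*(-5))*2 = -9 + 0*2 = -9 + 0 = -9)
p(K) = -9
(p(19) - 188)*(5*(-10 - 7) - 97) = (-9 - 188)*(5*(-10 - 7) - 97) = -197*(5*(-17) - 97) = -197*(-85 - 97) = -197*(-182) = 35854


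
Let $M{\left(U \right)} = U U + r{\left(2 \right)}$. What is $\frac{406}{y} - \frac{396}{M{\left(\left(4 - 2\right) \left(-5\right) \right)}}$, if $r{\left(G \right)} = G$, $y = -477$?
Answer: $- \frac{38384}{8109} \approx -4.7335$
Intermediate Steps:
$M{\left(U \right)} = 2 + U^{2}$ ($M{\left(U \right)} = U U + 2 = U^{2} + 2 = 2 + U^{2}$)
$\frac{406}{y} - \frac{396}{M{\left(\left(4 - 2\right) \left(-5\right) \right)}} = \frac{406}{-477} - \frac{396}{2 + \left(\left(4 - 2\right) \left(-5\right)\right)^{2}} = 406 \left(- \frac{1}{477}\right) - \frac{396}{2 + \left(2 \left(-5\right)\right)^{2}} = - \frac{406}{477} - \frac{396}{2 + \left(-10\right)^{2}} = - \frac{406}{477} - \frac{396}{2 + 100} = - \frac{406}{477} - \frac{396}{102} = - \frac{406}{477} - \frac{66}{17} = - \frac{38384}{8109}$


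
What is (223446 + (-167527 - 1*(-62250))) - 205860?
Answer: -87691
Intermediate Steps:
(223446 + (-167527 - 1*(-62250))) - 205860 = (223446 + (-167527 + 62250)) - 205860 = (223446 - 105277) - 205860 = 118169 - 205860 = -87691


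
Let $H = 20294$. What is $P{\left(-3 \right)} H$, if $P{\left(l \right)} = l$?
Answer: $-60882$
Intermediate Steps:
$P{\left(-3 \right)} H = \left(-3\right) 20294 = -60882$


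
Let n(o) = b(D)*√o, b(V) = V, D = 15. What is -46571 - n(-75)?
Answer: -46571 - 75*I*√3 ≈ -46571.0 - 129.9*I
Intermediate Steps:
n(o) = 15*√o
-46571 - n(-75) = -46571 - 15*√(-75) = -46571 - 15*5*I*√3 = -46571 - 75*I*√3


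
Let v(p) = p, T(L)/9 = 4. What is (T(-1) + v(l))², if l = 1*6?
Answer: 1764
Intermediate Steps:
T(L) = 36 (T(L) = 9*4 = 36)
l = 6
(T(-1) + v(l))² = (36 + 6)² = 42² = 1764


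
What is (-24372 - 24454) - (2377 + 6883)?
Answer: -58086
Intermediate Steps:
(-24372 - 24454) - (2377 + 6883) = -48826 - 1*9260 = -48826 - 9260 = -58086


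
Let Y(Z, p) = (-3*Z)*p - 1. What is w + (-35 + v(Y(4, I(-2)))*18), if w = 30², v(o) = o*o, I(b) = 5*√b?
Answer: -128717 + 2160*I*√2 ≈ -1.2872e+5 + 3054.7*I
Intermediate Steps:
Y(Z, p) = -1 - 3*Z*p (Y(Z, p) = -3*Z*p - 1 = -1 - 3*Z*p)
v(o) = o²
w = 900
w + (-35 + v(Y(4, I(-2)))*18) = 900 + (-35 + (-1 - 3*4*5*√(-2))²*18) = 900 + (-35 + (-1 - 3*4*5*(I*√2))²*18) = 900 + (-35 + (-1 - 3*4*5*I*√2)²*18) = 900 + (-35 + (-1 - 60*I*√2)²*18) = 900 + (-35 + 18*(-1 - 60*I*√2)²) = 865 + 18*(-1 - 60*I*√2)²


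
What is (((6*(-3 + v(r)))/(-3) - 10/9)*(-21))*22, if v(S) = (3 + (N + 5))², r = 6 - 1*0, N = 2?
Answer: 270424/3 ≈ 90141.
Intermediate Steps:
r = 6 (r = 6 + 0 = 6)
v(S) = 100 (v(S) = (3 + (2 + 5))² = (3 + 7)² = 10² = 100)
(((6*(-3 + v(r)))/(-3) - 10/9)*(-21))*22 = (((6*(-3 + 100))/(-3) - 10/9)*(-21))*22 = (((6*97)*(-⅓) - 10*⅑)*(-21))*22 = ((582*(-⅓) - 10/9)*(-21))*22 = ((-194 - 10/9)*(-21))*22 = -1756/9*(-21)*22 = (12292/3)*22 = 270424/3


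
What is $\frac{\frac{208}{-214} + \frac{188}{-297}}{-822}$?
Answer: $\frac{25502}{13061169} \approx 0.0019525$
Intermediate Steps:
$\frac{\frac{208}{-214} + \frac{188}{-297}}{-822} = \left(208 \left(- \frac{1}{214}\right) + 188 \left(- \frac{1}{297}\right)\right) \left(- \frac{1}{822}\right) = \left(- \frac{104}{107} - \frac{188}{297}\right) \left(- \frac{1}{822}\right) = \left(- \frac{51004}{31779}\right) \left(- \frac{1}{822}\right) = \frac{25502}{13061169}$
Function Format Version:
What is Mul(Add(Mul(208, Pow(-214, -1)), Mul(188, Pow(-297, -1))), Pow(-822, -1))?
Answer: Rational(25502, 13061169) ≈ 0.0019525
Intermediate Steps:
Mul(Add(Mul(208, Pow(-214, -1)), Mul(188, Pow(-297, -1))), Pow(-822, -1)) = Mul(Add(Mul(208, Rational(-1, 214)), Mul(188, Rational(-1, 297))), Rational(-1, 822)) = Mul(Add(Rational(-104, 107), Rational(-188, 297)), Rational(-1, 822)) = Mul(Rational(-51004, 31779), Rational(-1, 822)) = Rational(25502, 13061169)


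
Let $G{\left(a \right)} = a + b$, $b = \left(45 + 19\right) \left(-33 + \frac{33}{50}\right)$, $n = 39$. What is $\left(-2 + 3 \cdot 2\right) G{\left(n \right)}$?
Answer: $- \frac{203076}{25} \approx -8123.0$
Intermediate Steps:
$b = - \frac{51744}{25}$ ($b = 64 \left(-33 + 33 \cdot \frac{1}{50}\right) = 64 \left(-33 + \frac{33}{50}\right) = 64 \left(- \frac{1617}{50}\right) = - \frac{51744}{25} \approx -2069.8$)
$G{\left(a \right)} = - \frac{51744}{25} + a$ ($G{\left(a \right)} = a - \frac{51744}{25} = - \frac{51744}{25} + a$)
$\left(-2 + 3 \cdot 2\right) G{\left(n \right)} = \left(-2 + 3 \cdot 2\right) \left(- \frac{51744}{25} + 39\right) = \left(-2 + 6\right) \left(- \frac{50769}{25}\right) = 4 \left(- \frac{50769}{25}\right) = - \frac{203076}{25}$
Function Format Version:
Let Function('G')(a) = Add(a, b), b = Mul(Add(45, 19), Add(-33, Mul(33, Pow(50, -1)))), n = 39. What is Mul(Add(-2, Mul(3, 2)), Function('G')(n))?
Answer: Rational(-203076, 25) ≈ -8123.0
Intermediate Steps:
b = Rational(-51744, 25) (b = Mul(64, Add(-33, Mul(33, Rational(1, 50)))) = Mul(64, Add(-33, Rational(33, 50))) = Mul(64, Rational(-1617, 50)) = Rational(-51744, 25) ≈ -2069.8)
Function('G')(a) = Add(Rational(-51744, 25), a) (Function('G')(a) = Add(a, Rational(-51744, 25)) = Add(Rational(-51744, 25), a))
Mul(Add(-2, Mul(3, 2)), Function('G')(n)) = Mul(Add(-2, Mul(3, 2)), Add(Rational(-51744, 25), 39)) = Mul(Add(-2, 6), Rational(-50769, 25)) = Mul(4, Rational(-50769, 25)) = Rational(-203076, 25)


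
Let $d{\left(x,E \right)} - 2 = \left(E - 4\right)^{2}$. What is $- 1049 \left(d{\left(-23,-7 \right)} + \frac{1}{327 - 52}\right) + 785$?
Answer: $- \frac{35267599}{275} \approx -1.2825 \cdot 10^{5}$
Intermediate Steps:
$d{\left(x,E \right)} = 2 + \left(-4 + E\right)^{2}$ ($d{\left(x,E \right)} = 2 + \left(E - 4\right)^{2} = 2 + \left(-4 + E\right)^{2}$)
$- 1049 \left(d{\left(-23,-7 \right)} + \frac{1}{327 - 52}\right) + 785 = - 1049 \left(\left(2 + \left(-4 - 7\right)^{2}\right) + \frac{1}{327 - 52}\right) + 785 = - 1049 \left(\left(2 + \left(-11\right)^{2}\right) + \frac{1}{275}\right) + 785 = - 1049 \left(\left(2 + 121\right) + \frac{1}{275}\right) + 785 = - 1049 \left(123 + \frac{1}{275}\right) + 785 = \left(-1049\right) \frac{33826}{275} + 785 = - \frac{35483474}{275} + 785 = - \frac{35267599}{275}$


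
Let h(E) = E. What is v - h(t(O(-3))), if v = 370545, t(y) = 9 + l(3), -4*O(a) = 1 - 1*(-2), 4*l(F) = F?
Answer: 1482141/4 ≈ 3.7054e+5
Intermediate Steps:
l(F) = F/4
O(a) = -3/4 (O(a) = -(1 - 1*(-2))/4 = -(1 + 2)/4 = -1/4*3 = -3/4)
t(y) = 39/4 (t(y) = 9 + (1/4)*3 = 9 + 3/4 = 39/4)
v - h(t(O(-3))) = 370545 - 1*39/4 = 370545 - 39/4 = 1482141/4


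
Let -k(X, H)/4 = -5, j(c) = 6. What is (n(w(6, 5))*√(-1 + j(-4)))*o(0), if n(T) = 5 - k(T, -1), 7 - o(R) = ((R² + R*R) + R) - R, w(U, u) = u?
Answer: -105*√5 ≈ -234.79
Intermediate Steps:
k(X, H) = 20 (k(X, H) = -4*(-5) = 20)
o(R) = 7 - 2*R² (o(R) = 7 - (((R² + R*R) + R) - R) = 7 - (((R² + R²) + R) - R) = 7 - ((2*R² + R) - R) = 7 - ((R + 2*R²) - R) = 7 - 2*R²)
n(T) = -15 (n(T) = 5 - 1*20 = 5 - 20 = -15)
(n(w(6, 5))*√(-1 + j(-4)))*o(0) = (-15*√(-1 + 6))*(7 - 2*0²) = (-15*√5)*(7 - 2*0) = (-15*√5)*(7 + 0) = -15*√5*7 = -105*√5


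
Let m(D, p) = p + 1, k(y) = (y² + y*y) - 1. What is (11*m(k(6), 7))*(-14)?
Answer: -1232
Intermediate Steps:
k(y) = -1 + 2*y² (k(y) = (y² + y²) - 1 = 2*y² - 1 = -1 + 2*y²)
m(D, p) = 1 + p
(11*m(k(6), 7))*(-14) = (11*(1 + 7))*(-14) = (11*8)*(-14) = 88*(-14) = -1232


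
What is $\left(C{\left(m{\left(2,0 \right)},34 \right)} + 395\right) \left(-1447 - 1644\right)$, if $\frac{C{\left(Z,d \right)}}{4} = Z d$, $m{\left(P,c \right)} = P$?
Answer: $-2061697$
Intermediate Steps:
$C{\left(Z,d \right)} = 4 Z d$
$\left(C{\left(m{\left(2,0 \right)},34 \right)} + 395\right) \left(-1447 - 1644\right) = \left(4 \cdot 2 \cdot 34 + 395\right) \left(-1447 - 1644\right) = \left(272 + 395\right) \left(-3091\right) = 667 \left(-3091\right) = -2061697$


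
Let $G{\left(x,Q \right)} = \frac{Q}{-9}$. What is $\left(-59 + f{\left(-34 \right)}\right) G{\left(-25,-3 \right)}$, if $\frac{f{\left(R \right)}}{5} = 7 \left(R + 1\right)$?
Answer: $- \frac{1214}{3} \approx -404.67$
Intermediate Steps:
$G{\left(x,Q \right)} = - \frac{Q}{9}$ ($G{\left(x,Q \right)} = Q \left(- \frac{1}{9}\right) = - \frac{Q}{9}$)
$f{\left(R \right)} = 35 + 35 R$ ($f{\left(R \right)} = 5 \cdot 7 \left(R + 1\right) = 5 \cdot 7 \left(1 + R\right) = 5 \left(7 + 7 R\right) = 35 + 35 R$)
$\left(-59 + f{\left(-34 \right)}\right) G{\left(-25,-3 \right)} = \left(-59 + \left(35 + 35 \left(-34\right)\right)\right) \left(\left(- \frac{1}{9}\right) \left(-3\right)\right) = \left(-59 + \left(35 - 1190\right)\right) \frac{1}{3} = \left(-59 - 1155\right) \frac{1}{3} = \left(-1214\right) \frac{1}{3} = - \frac{1214}{3}$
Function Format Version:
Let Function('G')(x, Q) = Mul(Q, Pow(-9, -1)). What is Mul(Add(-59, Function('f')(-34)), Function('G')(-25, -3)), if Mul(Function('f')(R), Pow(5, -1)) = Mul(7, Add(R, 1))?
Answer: Rational(-1214, 3) ≈ -404.67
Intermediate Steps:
Function('G')(x, Q) = Mul(Rational(-1, 9), Q) (Function('G')(x, Q) = Mul(Q, Rational(-1, 9)) = Mul(Rational(-1, 9), Q))
Function('f')(R) = Add(35, Mul(35, R)) (Function('f')(R) = Mul(5, Mul(7, Add(R, 1))) = Mul(5, Mul(7, Add(1, R))) = Mul(5, Add(7, Mul(7, R))) = Add(35, Mul(35, R)))
Mul(Add(-59, Function('f')(-34)), Function('G')(-25, -3)) = Mul(Add(-59, Add(35, Mul(35, -34))), Mul(Rational(-1, 9), -3)) = Mul(Add(-59, Add(35, -1190)), Rational(1, 3)) = Mul(Add(-59, -1155), Rational(1, 3)) = Mul(-1214, Rational(1, 3)) = Rational(-1214, 3)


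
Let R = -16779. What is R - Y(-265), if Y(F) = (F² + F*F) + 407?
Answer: -157636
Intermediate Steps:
Y(F) = 407 + 2*F² (Y(F) = (F² + F²) + 407 = 2*F² + 407 = 407 + 2*F²)
R - Y(-265) = -16779 - (407 + 2*(-265)²) = -16779 - (407 + 2*70225) = -16779 - (407 + 140450) = -16779 - 1*140857 = -16779 - 140857 = -157636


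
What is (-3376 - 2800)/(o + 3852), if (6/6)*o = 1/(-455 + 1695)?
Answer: -7658240/4776481 ≈ -1.6033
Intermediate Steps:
o = 1/1240 (o = 1/(-455 + 1695) = 1/1240 ≈ 0.00080645)
(-3376 - 2800)/(o + 3852) = (-3376 - 2800)/(1/1240 + 3852) = -6176/4776481/1240 = -6176*1240/4776481 = -7658240/4776481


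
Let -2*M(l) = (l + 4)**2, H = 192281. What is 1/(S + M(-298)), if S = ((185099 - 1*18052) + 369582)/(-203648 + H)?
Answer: -11367/491795635 ≈ -2.3113e-5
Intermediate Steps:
M(l) = -(4 + l)**2/2 (M(l) = -(l + 4)**2/2 = -(4 + l)**2/2)
S = -536629/11367 (S = ((185099 - 1*18052) + 369582)/(-203648 + 192281) = ((185099 - 18052) + 369582)/(-11367) = (167047 + 369582)*(-1/11367) = 536629*(-1/11367) = -536629/11367 ≈ -47.209)
1/(S + M(-298)) = 1/(-536629/11367 - (4 - 298)**2/2) = 1/(-536629/11367 - 1/2*(-294)**2) = 1/(-536629/11367 - 1/2*86436) = 1/(-536629/11367 - 43218) = 1/(-491795635/11367) = -11367/491795635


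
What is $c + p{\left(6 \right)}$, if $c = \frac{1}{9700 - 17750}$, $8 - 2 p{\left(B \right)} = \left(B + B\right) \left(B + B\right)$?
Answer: $- \frac{547401}{8050} \approx -68.0$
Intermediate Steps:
$p{\left(B \right)} = 4 - 2 B^{2}$ ($p{\left(B \right)} = 4 - \frac{\left(B + B\right) \left(B + B\right)}{2} = 4 - \frac{2 B 2 B}{2} = 4 - \frac{4 B^{2}}{2} = 4 - 2 B^{2}$)
$c = - \frac{1}{8050}$ ($c = \frac{1}{-8050} = - \frac{1}{8050} \approx -0.00012422$)
$c + p{\left(6 \right)} = - \frac{1}{8050} + \left(4 - 2 \cdot 6^{2}\right) = - \frac{1}{8050} + \left(4 - 72\right) = - \frac{1}{8050} - 68 = - \frac{547401}{8050}$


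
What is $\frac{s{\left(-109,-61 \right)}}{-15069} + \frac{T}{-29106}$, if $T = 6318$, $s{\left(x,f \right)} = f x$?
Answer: $- \frac{5346884}{8122191} \approx -0.65831$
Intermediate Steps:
$\frac{s{\left(-109,-61 \right)}}{-15069} + \frac{T}{-29106} = \frac{\left(-61\right) \left(-109\right)}{-15069} + \frac{6318}{-29106} = 6649 \left(- \frac{1}{15069}\right) + 6318 \left(- \frac{1}{29106}\right) = - \frac{6649}{15069} - \frac{117}{539} = - \frac{5346884}{8122191}$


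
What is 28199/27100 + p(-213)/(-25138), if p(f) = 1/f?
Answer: 75494291753/72552038700 ≈ 1.0406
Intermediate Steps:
28199/27100 + p(-213)/(-25138) = 28199/27100 + 1/(-213*(-25138)) = 28199*(1/27100) - 1/213*(-1/25138) = 28199/27100 + 1/5354394 = 75494291753/72552038700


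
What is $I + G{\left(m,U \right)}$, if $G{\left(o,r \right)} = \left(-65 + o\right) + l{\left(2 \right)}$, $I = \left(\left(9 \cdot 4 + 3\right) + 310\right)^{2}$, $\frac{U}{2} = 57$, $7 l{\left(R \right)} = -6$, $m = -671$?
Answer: $\frac{847449}{7} \approx 1.2106 \cdot 10^{5}$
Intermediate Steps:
$l{\left(R \right)} = - \frac{6}{7}$ ($l{\left(R \right)} = \frac{1}{7} \left(-6\right) = - \frac{6}{7}$)
$U = 114$ ($U = 2 \cdot 57 = 114$)
$I = 121801$ ($I = \left(\left(36 + 3\right) + 310\right)^{2} = \left(39 + 310\right)^{2} = 349^{2} = 121801$)
$G{\left(o,r \right)} = - \frac{461}{7} + o$ ($G{\left(o,r \right)} = \left(-65 + o\right) - \frac{6}{7} = - \frac{461}{7} + o$)
$I + G{\left(m,U \right)} = 121801 - \frac{5158}{7} = \frac{847449}{7}$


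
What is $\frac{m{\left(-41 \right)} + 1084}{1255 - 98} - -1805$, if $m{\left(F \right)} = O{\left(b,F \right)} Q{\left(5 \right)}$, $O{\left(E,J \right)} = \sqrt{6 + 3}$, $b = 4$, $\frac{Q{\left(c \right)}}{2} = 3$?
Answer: $\frac{2089487}{1157} \approx 1806.0$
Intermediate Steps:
$Q{\left(c \right)} = 6$ ($Q{\left(c \right)} = 2 \cdot 3 = 6$)
$O{\left(E,J \right)} = 3$ ($O{\left(E,J \right)} = \sqrt{9} = 3$)
$m{\left(F \right)} = 18$ ($m{\left(F \right)} = 3 \cdot 6 = 18$)
$\frac{m{\left(-41 \right)} + 1084}{1255 - 98} - -1805 = \frac{18 + 1084}{1255 - 98} - -1805 = \frac{1102}{1157} + 1805 = \frac{2089487}{1157}$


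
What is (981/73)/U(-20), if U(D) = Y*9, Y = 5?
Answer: 109/365 ≈ 0.29863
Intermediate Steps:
U(D) = 45 (U(D) = 5*9 = 45)
(981/73)/U(-20) = (981/73)/45 = (981*(1/73))*(1/45) = (981/73)*(1/45) = 109/365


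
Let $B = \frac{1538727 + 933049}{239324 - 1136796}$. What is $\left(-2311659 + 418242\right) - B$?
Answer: $- \frac{53102695939}{28046} \approx -1.8934 \cdot 10^{6}$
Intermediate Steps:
$B = - \frac{77243}{28046}$ ($B = \frac{2471776}{-897472} = 2471776 \left(- \frac{1}{897472}\right) = - \frac{77243}{28046} \approx -2.7542$)
$\left(-2311659 + 418242\right) - B = \left(-2311659 + 418242\right) - - \frac{77243}{28046} = -1893417 + \frac{77243}{28046} = - \frac{53102695939}{28046}$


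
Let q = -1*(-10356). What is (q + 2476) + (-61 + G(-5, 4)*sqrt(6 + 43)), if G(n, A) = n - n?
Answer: 12771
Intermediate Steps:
q = 10356
G(n, A) = 0
(q + 2476) + (-61 + G(-5, 4)*sqrt(6 + 43)) = (10356 + 2476) + (-61 + 0*sqrt(6 + 43)) = 12832 + (-61 + 0*sqrt(49)) = 12832 + (-61 + 0*7) = 12832 + (-61 + 0) = 12832 - 61 = 12771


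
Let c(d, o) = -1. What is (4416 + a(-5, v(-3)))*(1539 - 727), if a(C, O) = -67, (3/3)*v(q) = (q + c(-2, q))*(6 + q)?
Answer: 3531388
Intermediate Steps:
v(q) = (-1 + q)*(6 + q) (v(q) = (q - 1)*(6 + q) = (-1 + q)*(6 + q))
(4416 + a(-5, v(-3)))*(1539 - 727) = (4416 - 67)*(1539 - 727) = 4349*812 = 3531388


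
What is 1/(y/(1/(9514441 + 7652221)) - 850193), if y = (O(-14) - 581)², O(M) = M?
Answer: 1/6077426664357 ≈ 1.6454e-13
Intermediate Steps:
y = 354025 (y = (-14 - 581)² = (-595)² = 354025)
1/(y/(1/(9514441 + 7652221)) - 850193) = 1/(354025/(1/(9514441 + 7652221)) - 850193) = 1/(354025/(1/17166662) - 850193) = 1/(354025*17166662 - 850193) = 1/(6077427514550 - 850193) = 1/6077426664357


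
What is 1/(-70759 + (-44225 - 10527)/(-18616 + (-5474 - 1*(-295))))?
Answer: -23795/1683655653 ≈ -1.4133e-5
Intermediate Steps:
1/(-70759 + (-44225 - 10527)/(-18616 + (-5474 - 1*(-295)))) = 1/(-70759 - 54752/(-18616 + (-5474 + 295))) = 1/(-70759 - 54752/(-18616 - 5179)) = 1/(-70759 - 54752/(-23795)) = 1/(-70759 - 54752*(-1/23795)) = 1/(-70759 + 54752/23795) = 1/(-1683655653/23795) = -23795/1683655653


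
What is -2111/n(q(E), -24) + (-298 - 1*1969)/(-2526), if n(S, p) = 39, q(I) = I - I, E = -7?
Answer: -1747991/32838 ≈ -53.231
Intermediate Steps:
q(I) = 0
-2111/n(q(E), -24) + (-298 - 1*1969)/(-2526) = -2111/39 + (-298 - 1*1969)/(-2526) = -2111*1/39 + (-298 - 1969)*(-1/2526) = -2111/39 - 2267*(-1/2526) = -2111/39 + 2267/2526 = -1747991/32838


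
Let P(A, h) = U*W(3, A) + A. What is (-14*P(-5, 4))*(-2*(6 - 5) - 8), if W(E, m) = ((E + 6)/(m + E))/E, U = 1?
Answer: -910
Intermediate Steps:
W(E, m) = (6 + E)/(E*(E + m)) (W(E, m) = ((6 + E)/(E + m))/E = (6 + E)/(E*(E + m)))
P(A, h) = A + 3/(3 + A) (P(A, h) = 1*((6 + 3)/(3*(3 + A))) + A = 1*((⅓)*9/(3 + A)) + A = 1*(3/(3 + A)) + A = 3/(3 + A) + A = A + 3/(3 + A))
(-14*P(-5, 4))*(-2*(6 - 5) - 8) = (-14*(3 - 5*(3 - 5))/(3 - 5))*(-2*(6 - 5) - 8) = (-14*(3 - 5*(-2))/(-2))*(-2*1 - 8) = (-(-7)*(3 + 10))*(-2 - 8) = -(-7)*13*(-10) = -14*(-13/2)*(-10) = 91*(-10) = -910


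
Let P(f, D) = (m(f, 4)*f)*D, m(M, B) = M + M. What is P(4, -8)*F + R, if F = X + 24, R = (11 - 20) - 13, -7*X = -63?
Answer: -8470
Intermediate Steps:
m(M, B) = 2*M
X = 9 (X = -⅐*(-63) = 9)
P(f, D) = 2*D*f² (P(f, D) = ((2*f)*f)*D = (2*f²)*D = 2*D*f²)
R = -22 (R = -9 - 13 = -22)
F = 33 (F = 9 + 24 = 33)
P(4, -8)*F + R = (2*(-8)*4²)*33 - 22 = (2*(-8)*16)*33 - 22 = -256*33 - 22 = -8448 - 22 = -8470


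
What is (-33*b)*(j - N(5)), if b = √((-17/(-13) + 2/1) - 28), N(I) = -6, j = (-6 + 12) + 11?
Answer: -759*I*√4173/13 ≈ -3771.6*I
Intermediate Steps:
j = 17 (j = 6 + 11 = 17)
b = I*√4173/13 (b = √((-17*(-1/13) + 2*1) - 28) = √((17/13 + 2) - 28) = √(43/13 - 28) = √(-321/13) = I*√4173/13 ≈ 4.9691*I)
(-33*b)*(j - N(5)) = (-33*I*√4173/13)*(17 - 1*(-6)) = (-33*I*√4173/13)*(17 + 6) = -33*I*√4173/13*23 = -759*I*√4173/13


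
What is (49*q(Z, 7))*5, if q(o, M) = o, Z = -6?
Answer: -1470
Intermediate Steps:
(49*q(Z, 7))*5 = (49*(-6))*5 = -294*5 = -1470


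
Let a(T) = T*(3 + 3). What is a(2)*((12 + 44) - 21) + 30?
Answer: 450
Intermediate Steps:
a(T) = 6*T (a(T) = T*6 = 6*T)
a(2)*((12 + 44) - 21) + 30 = (6*2)*((12 + 44) - 21) + 30 = 12*(56 - 21) + 30 = 12*35 + 30 = 420 + 30 = 450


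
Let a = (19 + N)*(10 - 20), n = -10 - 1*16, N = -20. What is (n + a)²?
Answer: 256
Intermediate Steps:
n = -26 (n = -10 - 16 = -26)
a = 10 (a = (19 - 20)*(10 - 20) = -1*(-10) = 10)
(n + a)² = (-26 + 10)² = (-16)² = 256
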